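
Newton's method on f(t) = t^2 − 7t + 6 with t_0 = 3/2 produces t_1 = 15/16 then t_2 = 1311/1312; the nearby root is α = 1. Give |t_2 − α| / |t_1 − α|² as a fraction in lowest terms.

8/41

t_1 − α = 15/16 − 1 = −1/16, so |t_1 − α| = 1/16.
t_2 − α = 1311/1312 − 1 = −1/1312, so |t_2 − α| = 1/1312.
|t_1 − α|² = 1/256.
Ratio = (1/1312) / (1/256) = 8/41.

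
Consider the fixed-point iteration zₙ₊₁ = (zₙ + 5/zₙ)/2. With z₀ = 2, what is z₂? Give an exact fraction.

161/72

z₁ = (2 + 5/2)/2 = 9/4.
z₂ = (9/4 + 5/(9/4))/2 = 161/72.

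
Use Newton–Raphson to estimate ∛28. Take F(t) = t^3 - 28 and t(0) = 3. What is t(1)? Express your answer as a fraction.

82/27

F'(t) = 3t^2.
F(3) = -1, F'(3) = 27, so t(1) = 3 - (-1)/27 = 82/27.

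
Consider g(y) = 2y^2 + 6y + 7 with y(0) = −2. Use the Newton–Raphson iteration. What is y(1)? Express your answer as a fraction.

g'(y) = 4y + 6.
g(−2) = 3, g'(−2) = −2, so y(1) = (−2) − 3/(−2) = −1/2.

−1/2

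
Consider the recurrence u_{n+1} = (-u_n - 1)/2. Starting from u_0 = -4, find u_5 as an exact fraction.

-7/32

u_1 = (-(-4) - 1)/2 = 3/2.
u_2 = (-(3/2) - 1)/2 = -5/4.
u_3 = (-(-5/4) - 1)/2 = 1/8.
u_4 = (-(1/8) - 1)/2 = -9/16.
u_5 = (-(-9/16) - 1)/2 = -7/32.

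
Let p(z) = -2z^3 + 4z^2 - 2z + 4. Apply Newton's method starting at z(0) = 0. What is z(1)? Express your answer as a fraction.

p'(z) = -6z^2 + 8z - 2.
p(0) = 4, p'(0) = -2, so z(1) = 0 - 4/(-2) = 2.

2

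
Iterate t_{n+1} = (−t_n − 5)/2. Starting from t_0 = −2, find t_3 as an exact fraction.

−13/8

t_1 = (−(−2) − 5)/2 = −3/2.
t_2 = (−(−3/2) − 5)/2 = −7/4.
t_3 = (−(−7/4) − 5)/2 = −13/8.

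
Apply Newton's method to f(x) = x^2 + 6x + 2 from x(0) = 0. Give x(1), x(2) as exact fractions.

x(1) = −1/3, x(2) = −17/48

f'(x) = 2x + 6.
f(0) = 2, f'(0) = 6, so x(1) = 0 − 2/6 = −1/3.
f(−1/3) = 1/9, f'(−1/3) = 16/3, so x(2) = (−1/3) − (1/9)/(16/3) = −17/48.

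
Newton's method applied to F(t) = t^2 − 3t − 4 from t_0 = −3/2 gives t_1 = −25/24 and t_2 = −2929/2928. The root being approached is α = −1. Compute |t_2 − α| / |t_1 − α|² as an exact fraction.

t_1 − α = −25/24 − (−1) = −25/24 + 1 = −1/24, so |t_1 − α| = 1/24.
t_2 − α = −2929/2928 − (−1) = −2929/2928 + 1 = −1/2928, so |t_2 − α| = 1/2928.
|t_1 − α|² = 1/576.
Ratio = (1/2928) / (1/576) = 12/61.

12/61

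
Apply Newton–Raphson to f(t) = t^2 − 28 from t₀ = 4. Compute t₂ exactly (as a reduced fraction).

f'(t) = 2t.
f(4) = −12, f'(4) = 8, so t₁ = 4 − (−12)/8 = 11/2.
f(11/2) = 9/4, f'(11/2) = 11, so t₂ = (11/2) − (9/4)/11 = 233/44.

233/44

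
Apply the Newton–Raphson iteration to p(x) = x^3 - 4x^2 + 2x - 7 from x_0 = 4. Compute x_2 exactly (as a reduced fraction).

196847/49923

p'(x) = 3x^2 - 8x + 2.
p(4) = 1, p'(4) = 18, so x_1 = 4 - 1/18 = 71/18.
p(71/18) = 143/5832, p'(71/18) = 1849/108, so x_2 = (71/18) - (143/5832)/(1849/108) = 196847/49923.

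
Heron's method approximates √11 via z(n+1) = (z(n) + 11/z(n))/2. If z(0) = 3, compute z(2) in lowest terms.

z(1) = (3 + 11/3)/2 = 10/3.
z(2) = (10/3 + 11/(10/3))/2 = 199/60.

199/60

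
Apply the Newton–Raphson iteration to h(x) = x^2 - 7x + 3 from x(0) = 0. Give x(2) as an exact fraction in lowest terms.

h'(x) = 2x - 7.
h(0) = 3, h'(0) = -7, so x(1) = 0 - 3/(-7) = 3/7.
h(3/7) = 9/49, h'(3/7) = -43/7, so x(2) = (3/7) - (9/49)/(-43/7) = 138/301.

138/301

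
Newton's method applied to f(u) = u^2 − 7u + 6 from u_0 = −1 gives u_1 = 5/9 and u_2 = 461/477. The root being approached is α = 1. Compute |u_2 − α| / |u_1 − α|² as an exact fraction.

9/53

u_1 − α = 5/9 − 1 = −4/9, so |u_1 − α| = 4/9.
u_2 − α = 461/477 − 1 = −16/477, so |u_2 − α| = 16/477.
|u_1 − α|² = 16/81.
Ratio = (16/477) / (16/81) = 9/53.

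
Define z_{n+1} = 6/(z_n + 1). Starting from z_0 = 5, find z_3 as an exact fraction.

3/2

z_1 = 6/(5 + 1) = 1.
z_2 = 6/(1 + 1) = 3.
z_3 = 6/(3 + 1) = 3/2.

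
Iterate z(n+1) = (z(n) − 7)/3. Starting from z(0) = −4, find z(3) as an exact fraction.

−95/27

z(1) = ((−4) − 7)/3 = −11/3.
z(2) = ((−11/3) − 7)/3 = −32/9.
z(3) = ((−32/9) − 7)/3 = −95/27.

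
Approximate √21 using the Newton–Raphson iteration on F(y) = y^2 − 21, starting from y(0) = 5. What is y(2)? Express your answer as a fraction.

F'(y) = 2y.
F(5) = 4, F'(5) = 10, so y(1) = 5 − 4/10 = 23/5.
F(23/5) = 4/25, F'(23/5) = 46/5, so y(2) = (23/5) − (4/25)/(46/5) = 527/115.

527/115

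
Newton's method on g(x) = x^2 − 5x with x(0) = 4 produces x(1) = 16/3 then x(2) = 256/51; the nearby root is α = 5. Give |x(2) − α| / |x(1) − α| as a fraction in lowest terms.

x(1) − α = 16/3 − 5 = 1/3, so |x(1) − α| = 1/3.
x(2) − α = 256/51 − 5 = 1/51, so |x(2) − α| = 1/51.
Ratio = (1/51) / (1/3) = 1/17.

1/17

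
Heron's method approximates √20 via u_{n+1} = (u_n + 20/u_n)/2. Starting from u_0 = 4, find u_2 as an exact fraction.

161/36

u_1 = (4 + 20/4)/2 = 9/2.
u_2 = (9/2 + 20/(9/2))/2 = 161/36.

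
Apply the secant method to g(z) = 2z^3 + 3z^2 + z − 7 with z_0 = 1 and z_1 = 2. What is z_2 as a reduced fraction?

25/24

g(1) = −1, g(2) = 23. z_2 = 2 − 23·(2 − 1)/(23 − (−1)) = 25/24.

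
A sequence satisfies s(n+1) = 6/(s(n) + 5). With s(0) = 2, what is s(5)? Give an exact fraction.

s(1) = 6/(2 + 5) = 6/7.
s(2) = 6/(6/7 + 5) = 42/41.
s(3) = 6/(42/41 + 5) = 246/247.
s(4) = 6/(246/247 + 5) = 1482/1481.
s(5) = 6/(1482/1481 + 5) = 8886/8887.

8886/8887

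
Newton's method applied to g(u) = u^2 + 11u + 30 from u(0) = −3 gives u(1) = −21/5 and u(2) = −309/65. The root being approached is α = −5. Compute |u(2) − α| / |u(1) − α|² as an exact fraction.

5/13

u(1) − α = −21/5 − (−5) = −21/5 + 5 = 4/5, so |u(1) − α| = 4/5.
u(2) − α = −309/65 − (−5) = −309/65 + 5 = 16/65, so |u(2) − α| = 16/65.
|u(1) − α|² = 16/25.
Ratio = (16/65) / (16/25) = 5/13.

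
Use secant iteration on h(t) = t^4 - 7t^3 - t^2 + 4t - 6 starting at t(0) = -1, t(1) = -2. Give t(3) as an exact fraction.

h(-1) = -3, h(-2) = 54. t(2) = (-2) - 54·((-2) - (-1))/(54 - (-3)) = -20/19.
h(-2) = 54, h(-20/19) = -251046/130321. t(3) = (-20/19) - (-251046/130321)·((-20/19) - (-2))/((-251046/130321) - 54) = -24413/22495.

-24413/22495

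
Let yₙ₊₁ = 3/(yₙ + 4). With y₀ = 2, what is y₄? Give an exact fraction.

y₁ = 3/(2 + 4) = 1/2.
y₂ = 3/(1/2 + 4) = 2/3.
y₃ = 3/(2/3 + 4) = 9/14.
y₄ = 3/(9/14 + 4) = 42/65.

42/65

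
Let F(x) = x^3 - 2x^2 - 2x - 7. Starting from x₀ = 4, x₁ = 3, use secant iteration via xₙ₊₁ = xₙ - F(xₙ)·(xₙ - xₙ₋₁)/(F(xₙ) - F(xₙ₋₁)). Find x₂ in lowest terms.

F(4) = 17, F(3) = -4. x₂ = 3 - (-4)·(3 - 4)/((-4) - 17) = 67/21.

67/21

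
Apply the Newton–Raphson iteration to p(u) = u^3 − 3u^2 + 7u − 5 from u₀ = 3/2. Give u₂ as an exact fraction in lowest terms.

p'(u) = 3u^2 − 6u + 7.
p(3/2) = 17/8, p'(3/2) = 19/4, so u₁ = (3/2) − (17/8)/(19/4) = 20/19.
p(20/19) = 1445/6859, p'(20/19) = 1447/361, so u₂ = (20/19) − (1445/6859)/(1447/361) = 27495/27493.

27495/27493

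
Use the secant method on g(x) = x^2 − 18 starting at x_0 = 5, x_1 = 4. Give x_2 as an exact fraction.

g(5) = 7, g(4) = −2. x_2 = 4 − (−2)·(4 − 5)/((−2) − 7) = 38/9.

38/9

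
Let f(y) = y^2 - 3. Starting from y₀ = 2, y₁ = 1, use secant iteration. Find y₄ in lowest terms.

71/41

f(2) = 1, f(1) = -2. y₂ = 1 - (-2)·(1 - 2)/((-2) - 1) = 5/3.
f(1) = -2, f(5/3) = -2/9. y₃ = (5/3) - (-2/9)·((5/3) - 1)/((-2/9) - (-2)) = 7/4.
f(5/3) = -2/9, f(7/4) = 1/16. y₄ = (7/4) - (1/16)·((7/4) - (5/3))/((1/16) - (-2/9)) = 71/41.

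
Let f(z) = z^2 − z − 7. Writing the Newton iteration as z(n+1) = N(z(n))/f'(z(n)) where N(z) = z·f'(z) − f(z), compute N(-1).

f'(z) = 2z − 1.
N(z) = z·f'(z) − f(z) = z·(2z − 1) − (z^2 − z − 7) = z^2 + 7.
N(-1) = 8.

8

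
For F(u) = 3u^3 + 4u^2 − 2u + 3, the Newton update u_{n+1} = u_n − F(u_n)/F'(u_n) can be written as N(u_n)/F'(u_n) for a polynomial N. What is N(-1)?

−5

F'(u) = 9u^2 + 8u − 2.
N(u) = u·F'(u) − F(u) = u·(9u^2 + 8u − 2) − (3u^3 + 4u^2 − 2u + 3) = 6u^3 + 4u^2 − 3.
N(-1) = −5.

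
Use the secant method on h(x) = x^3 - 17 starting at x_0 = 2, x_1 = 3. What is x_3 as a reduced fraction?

h(2) = -9, h(3) = 10. x_2 = 3 - 10·(3 - 2)/(10 - (-9)) = 47/19.
h(3) = 10, h(47/19) = -12780/6859. x_3 = (47/19) - (-12780/6859)·((47/19) - 3)/((-12780/6859) - 10) = 20801/8137.

20801/8137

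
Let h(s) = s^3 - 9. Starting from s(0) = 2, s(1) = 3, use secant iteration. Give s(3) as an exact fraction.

1609/777

h(2) = -1, h(3) = 18. s(2) = 3 - 18·(3 - 2)/(18 - (-1)) = 39/19.
h(3) = 18, h(39/19) = -2412/6859. s(3) = (39/19) - (-2412/6859)·((39/19) - 3)/((-2412/6859) - 18) = 1609/777.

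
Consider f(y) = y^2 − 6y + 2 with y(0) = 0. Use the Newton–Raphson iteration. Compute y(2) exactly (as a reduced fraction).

f'(y) = 2y − 6.
f(0) = 2, f'(0) = −6, so y(1) = 0 − 2/(−6) = 1/3.
f(1/3) = 1/9, f'(1/3) = −16/3, so y(2) = (1/3) − (1/9)/(−16/3) = 17/48.

17/48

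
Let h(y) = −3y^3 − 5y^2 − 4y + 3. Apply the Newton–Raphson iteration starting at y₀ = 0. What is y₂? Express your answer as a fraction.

267/530

h'(y) = −9y^2 − 10y − 4.
h(0) = 3, h'(0) = −4, so y₁ = 0 − 3/(−4) = 3/4.
h(3/4) = −261/64, h'(3/4) = −265/16, so y₂ = (3/4) − (−261/64)/(−265/16) = 267/530.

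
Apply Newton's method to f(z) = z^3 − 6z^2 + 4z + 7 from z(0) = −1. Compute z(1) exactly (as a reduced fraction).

f'(z) = 3z^2 − 12z + 4.
f(−1) = −4, f'(−1) = 19, so z(1) = (−1) − (−4)/19 = −15/19.

−15/19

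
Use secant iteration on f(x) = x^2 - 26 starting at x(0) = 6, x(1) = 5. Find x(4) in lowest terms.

f(6) = 10, f(5) = -1. x(2) = 5 - (-1)·(5 - 6)/((-1) - 10) = 56/11.
f(5) = -1, f(56/11) = -10/121. x(3) = (56/11) - (-10/121)·((56/11) - 5)/((-10/121) - (-1)) = 566/111.
f(56/11) = -10/121, f(566/111) = 10/12321. x(4) = (566/111) - (10/12321)·((566/111) - (56/11))/((10/12321) - (-10/121)) = 31721/6221.

31721/6221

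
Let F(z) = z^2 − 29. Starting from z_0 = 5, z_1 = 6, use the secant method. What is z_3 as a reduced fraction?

673/125

F(5) = −4, F(6) = 7. z_2 = 6 − 7·(6 − 5)/(7 − (−4)) = 59/11.
F(6) = 7, F(59/11) = −28/121. z_3 = (59/11) − (−28/121)·((59/11) − 6)/((−28/121) − 7) = 673/125.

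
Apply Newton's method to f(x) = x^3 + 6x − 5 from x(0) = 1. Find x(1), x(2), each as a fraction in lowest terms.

f'(x) = 3x^2 + 6.
f(1) = 2, f'(1) = 9, so x(1) = 1 − 2/9 = 7/9.
f(7/9) = 100/729, f'(7/9) = 211/27, so x(2) = (7/9) − (100/729)/(211/27) = 4331/5697.

x(1) = 7/9, x(2) = 4331/5697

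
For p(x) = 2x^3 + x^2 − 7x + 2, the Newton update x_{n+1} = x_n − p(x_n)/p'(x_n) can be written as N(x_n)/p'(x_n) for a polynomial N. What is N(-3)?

p'(x) = 6x^2 + 2x − 7.
N(x) = x·p'(x) − p(x) = x·(6x^2 + 2x − 7) − (2x^3 + x^2 − 7x + 2) = 4x^3 + x^2 − 2.
N(-3) = −101.

−101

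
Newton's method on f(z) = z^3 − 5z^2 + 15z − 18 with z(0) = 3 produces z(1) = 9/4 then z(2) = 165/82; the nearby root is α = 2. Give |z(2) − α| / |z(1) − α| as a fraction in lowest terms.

2/41

z(1) − α = 9/4 − 2 = 1/4, so |z(1) − α| = 1/4.
z(2) − α = 165/82 − 2 = 1/82, so |z(2) − α| = 1/82.
Ratio = (1/82) / (1/4) = 2/41.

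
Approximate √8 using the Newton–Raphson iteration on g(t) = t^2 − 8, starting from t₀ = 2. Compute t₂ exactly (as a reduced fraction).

g'(t) = 2t.
g(2) = −4, g'(2) = 4, so t₁ = 2 − (−4)/4 = 3.
g(3) = 1, g'(3) = 6, so t₂ = 3 − 1/6 = 17/6.

17/6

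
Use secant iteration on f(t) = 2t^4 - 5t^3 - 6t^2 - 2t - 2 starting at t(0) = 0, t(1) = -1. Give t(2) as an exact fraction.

-2/3

f(0) = -2, f(-1) = 1. t(2) = (-1) - 1·((-1) - 0)/(1 - (-2)) = -2/3.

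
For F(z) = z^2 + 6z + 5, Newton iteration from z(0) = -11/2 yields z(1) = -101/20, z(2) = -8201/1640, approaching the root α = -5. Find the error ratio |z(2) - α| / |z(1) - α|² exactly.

z(1) - α = -101/20 - (-5) = -101/20 + 5 = -1/20, so |z(1) - α| = 1/20.
z(2) - α = -8201/1640 - (-5) = -8201/1640 + 5 = -1/1640, so |z(2) - α| = 1/1640.
|z(1) - α|² = 1/400.
Ratio = (1/1640) / (1/400) = 10/41.

10/41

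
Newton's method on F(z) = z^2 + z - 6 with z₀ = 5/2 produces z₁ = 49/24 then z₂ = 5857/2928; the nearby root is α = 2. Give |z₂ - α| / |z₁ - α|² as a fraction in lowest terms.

12/61

z₁ - α = 49/24 - 2 = 1/24, so |z₁ - α| = 1/24.
z₂ - α = 5857/2928 - 2 = 1/2928, so |z₂ - α| = 1/2928.
|z₁ - α|² = 1/576.
Ratio = (1/2928) / (1/576) = 12/61.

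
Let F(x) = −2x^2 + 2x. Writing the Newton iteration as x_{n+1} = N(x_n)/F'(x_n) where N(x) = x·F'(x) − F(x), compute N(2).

F'(x) = −4x + 2.
N(x) = x·F'(x) − F(x) = x·(−4x + 2) − (−2x^2 + 2x) = −2x^2.
N(2) = −8.

−8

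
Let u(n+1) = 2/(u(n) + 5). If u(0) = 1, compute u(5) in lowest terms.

462/1241

u(1) = 2/(1 + 5) = 1/3.
u(2) = 2/(1/3 + 5) = 3/8.
u(3) = 2/(3/8 + 5) = 16/43.
u(4) = 2/(16/43 + 5) = 86/231.
u(5) = 2/(86/231 + 5) = 462/1241.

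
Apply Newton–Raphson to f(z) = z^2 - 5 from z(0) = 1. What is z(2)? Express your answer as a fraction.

7/3

f'(z) = 2z.
f(1) = -4, f'(1) = 2, so z(1) = 1 - (-4)/2 = 3.
f(3) = 4, f'(3) = 6, so z(2) = 3 - 4/6 = 7/3.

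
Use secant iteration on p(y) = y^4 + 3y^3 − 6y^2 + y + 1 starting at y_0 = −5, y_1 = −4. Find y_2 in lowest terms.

−559/131

p(−5) = 96, p(−4) = −35. y_2 = (−4) − (−35)·((−4) − (−5))/((−35) − 96) = −559/131.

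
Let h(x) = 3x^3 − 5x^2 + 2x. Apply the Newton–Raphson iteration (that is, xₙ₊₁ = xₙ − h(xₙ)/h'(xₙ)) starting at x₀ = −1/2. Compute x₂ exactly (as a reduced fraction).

h'(x) = 9x^2 − 10x + 2.
h(−1/2) = −21/8, h'(−1/2) = 37/4, so x₁ = (−1/2) − (−21/8)/(37/4) = −8/37.
h(−8/37) = −35280/50653, h'(−8/37) = 6274/1369, so x₂ = (−8/37) − (−35280/50653)/(6274/1369) = −7456/116069.

−7456/116069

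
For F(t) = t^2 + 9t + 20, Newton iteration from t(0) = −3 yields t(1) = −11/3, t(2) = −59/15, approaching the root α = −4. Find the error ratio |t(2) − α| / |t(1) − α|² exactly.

3/5

t(1) − α = −11/3 − (−4) = −11/3 + 4 = 1/3, so |t(1) − α| = 1/3.
t(2) − α = −59/15 − (−4) = −59/15 + 4 = 1/15, so |t(2) − α| = 1/15.
|t(1) − α|² = 1/9.
Ratio = (1/15) / (1/9) = 3/5.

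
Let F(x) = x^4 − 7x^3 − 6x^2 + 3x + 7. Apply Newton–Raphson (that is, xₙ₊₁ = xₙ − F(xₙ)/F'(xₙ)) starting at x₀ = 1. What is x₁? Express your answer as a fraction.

F'(x) = 4x^3 − 21x^2 − 12x + 3.
F(1) = −2, F'(1) = −26, so x₁ = 1 − (−2)/(−26) = 12/13.

12/13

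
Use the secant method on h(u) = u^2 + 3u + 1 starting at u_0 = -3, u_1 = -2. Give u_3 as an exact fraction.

h(-3) = 1, h(-2) = -1. u_2 = (-2) - (-1)·((-2) - (-3))/((-1) - 1) = -5/2.
h(-2) = -1, h(-5/2) = -1/4. u_3 = (-5/2) - (-1/4)·((-5/2) - (-2))/((-1/4) - (-1)) = -8/3.

-8/3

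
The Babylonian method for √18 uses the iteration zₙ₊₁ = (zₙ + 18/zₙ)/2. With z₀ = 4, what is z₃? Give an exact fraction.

665857/156944

z₁ = (4 + 18/4)/2 = 17/4.
z₂ = (17/4 + 18/(17/4))/2 = 577/136.
z₃ = (577/136 + 18/(577/136))/2 = 665857/156944.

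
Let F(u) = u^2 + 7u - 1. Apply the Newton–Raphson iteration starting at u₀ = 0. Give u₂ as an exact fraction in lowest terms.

F'(u) = 2u + 7.
F(0) = -1, F'(0) = 7, so u₁ = 0 - (-1)/7 = 1/7.
F(1/7) = 1/49, F'(1/7) = 51/7, so u₂ = (1/7) - (1/49)/(51/7) = 50/357.

50/357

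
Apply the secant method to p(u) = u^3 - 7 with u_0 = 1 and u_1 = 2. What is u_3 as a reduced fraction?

1045/547

p(1) = -6, p(2) = 1. u_2 = 2 - 1·(2 - 1)/(1 - (-6)) = 13/7.
p(2) = 1, p(13/7) = -204/343. u_3 = (13/7) - (-204/343)·((13/7) - 2)/((-204/343) - 1) = 1045/547.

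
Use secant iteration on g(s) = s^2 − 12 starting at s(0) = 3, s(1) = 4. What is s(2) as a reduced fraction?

g(3) = −3, g(4) = 4. s(2) = 4 − 4·(4 − 3)/(4 − (−3)) = 24/7.

24/7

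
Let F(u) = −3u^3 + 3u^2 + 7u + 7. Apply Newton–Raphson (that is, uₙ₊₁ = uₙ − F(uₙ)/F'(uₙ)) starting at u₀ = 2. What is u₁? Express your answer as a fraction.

F'(u) = −9u^2 + 6u + 7.
F(2) = 9, F'(2) = −17, so u₁ = 2 − 9/(−17) = 43/17.

43/17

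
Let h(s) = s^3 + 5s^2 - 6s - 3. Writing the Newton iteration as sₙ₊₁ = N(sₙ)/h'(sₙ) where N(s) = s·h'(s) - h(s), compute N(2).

39

h'(s) = 3s^2 + 10s - 6.
N(s) = s·h'(s) - h(s) = s·(3s^2 + 10s - 6) - (s^3 + 5s^2 - 6s - 3) = 2s^3 + 5s^2 + 3.
N(2) = 39.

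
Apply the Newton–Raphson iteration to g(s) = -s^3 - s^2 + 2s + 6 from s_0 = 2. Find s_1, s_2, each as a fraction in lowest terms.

g'(s) = -3s^2 - 2s + 2.
g(2) = -2, g'(2) = -14, so s_1 = 2 - (-2)/(-14) = 13/7.
g(13/7) = -48/343, g'(13/7) = -591/49, so s_2 = (13/7) - (-48/343)/(-591/49) = 2545/1379.

s_1 = 13/7, s_2 = 2545/1379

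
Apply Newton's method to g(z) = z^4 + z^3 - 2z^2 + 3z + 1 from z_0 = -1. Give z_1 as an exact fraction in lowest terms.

-1/3

g'(z) = 4z^3 + 3z^2 - 4z + 3.
g(-1) = -4, g'(-1) = 6, so z_1 = (-1) - (-4)/6 = -1/3.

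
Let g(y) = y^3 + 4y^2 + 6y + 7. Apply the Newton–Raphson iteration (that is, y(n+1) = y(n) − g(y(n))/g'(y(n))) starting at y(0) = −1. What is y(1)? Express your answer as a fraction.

−5

g'(y) = 3y^2 + 8y + 6.
g(−1) = 4, g'(−1) = 1, so y(1) = (−1) − 4/1 = −5.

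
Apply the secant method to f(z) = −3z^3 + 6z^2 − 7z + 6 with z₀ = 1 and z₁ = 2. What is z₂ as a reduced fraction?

6/5

f(1) = 2, f(2) = −8. z₂ = 2 − (−8)·(2 − 1)/((−8) − 2) = 6/5.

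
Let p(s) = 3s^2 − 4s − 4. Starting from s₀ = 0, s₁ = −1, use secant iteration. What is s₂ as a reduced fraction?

−4/7

p(0) = −4, p(−1) = 3. s₂ = (−1) − 3·((−1) − 0)/(3 − (−4)) = −4/7.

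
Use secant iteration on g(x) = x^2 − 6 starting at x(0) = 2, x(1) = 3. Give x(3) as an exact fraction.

22/9

g(2) = −2, g(3) = 3. x(2) = 3 − 3·(3 − 2)/(3 − (−2)) = 12/5.
g(3) = 3, g(12/5) = −6/25. x(3) = (12/5) − (−6/25)·((12/5) − 3)/((−6/25) − 3) = 22/9.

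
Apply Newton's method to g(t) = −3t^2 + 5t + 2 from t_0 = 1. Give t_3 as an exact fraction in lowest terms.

19037/8425

g'(t) = −6t + 5.
g(1) = 4, g'(1) = −1, so t_1 = 1 − 4/(−1) = 5.
g(5) = −48, g'(5) = −25, so t_2 = 5 − (−48)/(−25) = 77/25.
g(77/25) = −6912/625, g'(77/25) = −337/25, so t_3 = (77/25) − (−6912/625)/(−337/25) = 19037/8425.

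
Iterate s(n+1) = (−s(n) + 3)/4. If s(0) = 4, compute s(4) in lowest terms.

157/256

s(1) = (−4 + 3)/4 = −1/4.
s(2) = (−(−1/4) + 3)/4 = 13/16.
s(3) = (−(13/16) + 3)/4 = 35/64.
s(4) = (−(35/64) + 3)/4 = 157/256.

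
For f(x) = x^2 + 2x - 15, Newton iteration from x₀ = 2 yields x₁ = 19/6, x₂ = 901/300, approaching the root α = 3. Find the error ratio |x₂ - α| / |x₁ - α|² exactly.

3/25

x₁ - α = 19/6 - 3 = 1/6, so |x₁ - α| = 1/6.
x₂ - α = 901/300 - 3 = 1/300, so |x₂ - α| = 1/300.
|x₁ - α|² = 1/36.
Ratio = (1/300) / (1/36) = 3/25.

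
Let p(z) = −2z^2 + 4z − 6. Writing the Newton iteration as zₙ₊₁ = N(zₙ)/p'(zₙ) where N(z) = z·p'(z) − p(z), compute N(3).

−12

p'(z) = −4z + 4.
N(z) = z·p'(z) − p(z) = z·(−4z + 4) − (−2z^2 + 4z − 6) = −2z^2 + 6.
N(3) = −12.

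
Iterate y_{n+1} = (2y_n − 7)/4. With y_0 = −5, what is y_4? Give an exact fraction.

y_1 = (2·(−5) − 7)/4 = −17/4.
y_2 = (2·(−17/4) − 7)/4 = −31/8.
y_3 = (2·(−31/8) − 7)/4 = −59/16.
y_4 = (2·(−59/16) − 7)/4 = −115/32.

−115/32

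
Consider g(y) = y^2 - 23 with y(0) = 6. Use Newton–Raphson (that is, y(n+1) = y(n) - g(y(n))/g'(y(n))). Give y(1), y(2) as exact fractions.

g'(y) = 2y.
g(6) = 13, g'(6) = 12, so y(1) = 6 - 13/12 = 59/12.
g(59/12) = 169/144, g'(59/12) = 59/6, so y(2) = (59/12) - (169/144)/(59/6) = 6793/1416.

y(1) = 59/12, y(2) = 6793/1416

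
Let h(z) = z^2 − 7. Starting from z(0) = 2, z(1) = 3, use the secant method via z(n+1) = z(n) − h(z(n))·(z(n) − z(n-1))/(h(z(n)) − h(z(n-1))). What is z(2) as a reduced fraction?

13/5

h(2) = −3, h(3) = 2. z(2) = 3 − 2·(3 − 2)/(2 − (−3)) = 13/5.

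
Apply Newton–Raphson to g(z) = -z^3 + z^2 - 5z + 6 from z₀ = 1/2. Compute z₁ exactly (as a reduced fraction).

24/19

g'(z) = -3z^2 + 2z - 5.
g(1/2) = 29/8, g'(1/2) = -19/4, so z₁ = (1/2) - (29/8)/(-19/4) = 24/19.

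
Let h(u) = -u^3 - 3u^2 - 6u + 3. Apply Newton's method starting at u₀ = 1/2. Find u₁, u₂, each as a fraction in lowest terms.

h'(u) = -3u^2 - 6u - 6.
h(1/2) = -7/8, h'(1/2) = -39/4, so u₁ = (1/2) - (-7/8)/(-39/4) = 16/39.
h(16/39) = -2107/59319, h'(16/39) = -4546/507, so u₂ = (16/39) - (-2107/59319)/(-4546/507) = 216101/531882.

u₁ = 16/39, u₂ = 216101/531882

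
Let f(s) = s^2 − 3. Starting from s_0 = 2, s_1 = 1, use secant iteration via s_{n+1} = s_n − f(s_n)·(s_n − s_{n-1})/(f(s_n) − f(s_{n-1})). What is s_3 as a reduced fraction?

7/4

f(2) = 1, f(1) = −2. s_2 = 1 − (−2)·(1 − 2)/((−2) − 1) = 5/3.
f(1) = −2, f(5/3) = −2/9. s_3 = (5/3) − (−2/9)·((5/3) − 1)/((−2/9) − (−2)) = 7/4.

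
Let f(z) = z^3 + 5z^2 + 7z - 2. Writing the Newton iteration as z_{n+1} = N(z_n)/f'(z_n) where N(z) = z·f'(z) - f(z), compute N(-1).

5

f'(z) = 3z^2 + 10z + 7.
N(z) = z·f'(z) - f(z) = z·(3z^2 + 10z + 7) - (z^3 + 5z^2 + 7z - 2) = 2z^3 + 5z^2 + 2.
N(-1) = 5.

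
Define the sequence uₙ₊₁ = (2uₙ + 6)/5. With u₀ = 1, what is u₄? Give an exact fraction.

1234/625

u₁ = (2·1 + 6)/5 = 8/5.
u₂ = (2·(8/5) + 6)/5 = 46/25.
u₃ = (2·(46/25) + 6)/5 = 242/125.
u₄ = (2·(242/125) + 6)/5 = 1234/625.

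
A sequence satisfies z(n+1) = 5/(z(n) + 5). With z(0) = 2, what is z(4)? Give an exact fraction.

47/55

z(1) = 5/(2 + 5) = 5/7.
z(2) = 5/(5/7 + 5) = 7/8.
z(3) = 5/(7/8 + 5) = 40/47.
z(4) = 5/(40/47 + 5) = 47/55.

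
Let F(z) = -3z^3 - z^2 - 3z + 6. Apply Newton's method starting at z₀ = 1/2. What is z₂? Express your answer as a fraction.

245062/258275

F'(z) = -9z^2 - 2z - 3.
F(1/2) = 31/8, F'(1/2) = -25/4, so z₁ = (1/2) - (31/8)/(-25/4) = 28/25.
F(28/25) = -44206/15625, F'(28/25) = -10331/625, so z₂ = (28/25) - (-44206/15625)/(-10331/625) = 245062/258275.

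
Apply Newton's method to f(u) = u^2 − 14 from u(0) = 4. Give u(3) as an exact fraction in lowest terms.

403201/107760

f'(u) = 2u.
f(4) = 2, f'(4) = 8, so u(1) = 4 − 2/8 = 15/4.
f(15/4) = 1/16, f'(15/4) = 15/2, so u(2) = (15/4) − (1/16)/(15/2) = 449/120.
f(449/120) = 1/14400, f'(449/120) = 449/60, so u(3) = (449/120) − (1/14400)/(449/60) = 403201/107760.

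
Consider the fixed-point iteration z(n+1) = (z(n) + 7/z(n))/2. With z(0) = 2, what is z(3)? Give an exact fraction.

108497/41008

z(1) = (2 + 7/2)/2 = 11/4.
z(2) = (11/4 + 7/(11/4))/2 = 233/88.
z(3) = (233/88 + 7/(233/88))/2 = 108497/41008.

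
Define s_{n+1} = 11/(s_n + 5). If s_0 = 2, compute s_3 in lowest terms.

506/307

s_1 = 11/(2 + 5) = 11/7.
s_2 = 11/(11/7 + 5) = 77/46.
s_3 = 11/(77/46 + 5) = 506/307.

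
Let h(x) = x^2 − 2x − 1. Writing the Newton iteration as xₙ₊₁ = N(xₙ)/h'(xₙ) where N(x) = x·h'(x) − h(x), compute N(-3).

h'(x) = 2x − 2.
N(x) = x·h'(x) − h(x) = x·(2x − 2) − (x^2 − 2x − 1) = x^2 + 1.
N(-3) = 10.

10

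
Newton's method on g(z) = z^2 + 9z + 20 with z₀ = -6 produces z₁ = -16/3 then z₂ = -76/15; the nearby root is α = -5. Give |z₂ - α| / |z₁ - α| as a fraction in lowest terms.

1/5

z₁ - α = -16/3 - (-5) = -16/3 + 5 = -1/3, so |z₁ - α| = 1/3.
z₂ - α = -76/15 - (-5) = -76/15 + 5 = -1/15, so |z₂ - α| = 1/15.
Ratio = (1/15) / (1/3) = 1/5.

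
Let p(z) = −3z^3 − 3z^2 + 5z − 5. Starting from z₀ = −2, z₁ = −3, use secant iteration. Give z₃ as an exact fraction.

p(−2) = −3, p(−3) = 34. z₂ = (−3) − 34·((−3) − (−2))/(34 − (−3)) = −77/37.
p(−3) = 34, p(−77/37) = −68850/50653. z₃ = (−77/37) − (−68850/50653)·((−77/37) − (−3))/((−68850/50653) − 34) = −55744/26339.

−55744/26339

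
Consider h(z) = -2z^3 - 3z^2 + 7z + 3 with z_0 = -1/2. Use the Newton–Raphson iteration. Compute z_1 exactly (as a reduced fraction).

h'(z) = -6z^2 - 6z + 7.
h(-1/2) = -1, h'(-1/2) = 17/2, so z_1 = (-1/2) - (-1)/(17/2) = -13/34.

-13/34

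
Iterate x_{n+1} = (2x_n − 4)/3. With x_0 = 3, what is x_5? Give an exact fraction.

−748/243

x_1 = (2·3 − 4)/3 = 2/3.
x_2 = (2·(2/3) − 4)/3 = −8/9.
x_3 = (2·(−8/9) − 4)/3 = −52/27.
x_4 = (2·(−52/27) − 4)/3 = −212/81.
x_5 = (2·(−212/81) − 4)/3 = −748/243.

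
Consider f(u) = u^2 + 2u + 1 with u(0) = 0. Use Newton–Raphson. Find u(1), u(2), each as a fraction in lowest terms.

u(1) = -1/2, u(2) = -3/4

f'(u) = 2u + 2.
f(0) = 1, f'(0) = 2, so u(1) = 0 - 1/2 = -1/2.
f(-1/2) = 1/4, f'(-1/2) = 1, so u(2) = (-1/2) - (1/4)/1 = -3/4.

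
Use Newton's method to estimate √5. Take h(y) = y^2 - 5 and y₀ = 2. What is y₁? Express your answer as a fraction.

9/4

h'(y) = 2y.
h(2) = -1, h'(2) = 4, so y₁ = 2 - (-1)/4 = 9/4.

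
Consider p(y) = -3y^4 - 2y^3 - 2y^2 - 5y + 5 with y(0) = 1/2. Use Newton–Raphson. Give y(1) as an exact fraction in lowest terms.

p'(y) = -12y^3 - 6y^2 - 4y - 5.
p(1/2) = 25/16, p'(1/2) = -10, so y(1) = (1/2) - (25/16)/(-10) = 21/32.

21/32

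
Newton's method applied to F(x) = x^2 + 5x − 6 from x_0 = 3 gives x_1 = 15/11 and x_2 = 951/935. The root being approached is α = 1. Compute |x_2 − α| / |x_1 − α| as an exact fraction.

4/85

x_1 − α = 15/11 − 1 = 4/11, so |x_1 − α| = 4/11.
x_2 − α = 951/935 − 1 = 16/935, so |x_2 − α| = 16/935.
Ratio = (16/935) / (4/11) = 4/85.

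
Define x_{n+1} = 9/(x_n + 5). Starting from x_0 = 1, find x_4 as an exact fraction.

747/532

x_1 = 9/(1 + 5) = 3/2.
x_2 = 9/(3/2 + 5) = 18/13.
x_3 = 9/(18/13 + 5) = 117/83.
x_4 = 9/(117/83 + 5) = 747/532.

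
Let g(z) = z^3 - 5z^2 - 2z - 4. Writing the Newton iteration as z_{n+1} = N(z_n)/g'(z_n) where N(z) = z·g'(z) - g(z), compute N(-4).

-204

g'(z) = 3z^2 - 10z - 2.
N(z) = z·g'(z) - g(z) = z·(3z^2 - 10z - 2) - (z^3 - 5z^2 - 2z - 4) = 2z^3 - 5z^2 + 4.
N(-4) = -204.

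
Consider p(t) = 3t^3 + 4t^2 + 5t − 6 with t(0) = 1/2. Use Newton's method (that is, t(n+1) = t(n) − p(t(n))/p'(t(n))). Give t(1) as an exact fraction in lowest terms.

31/45

p'(t) = 9t^2 + 8t + 5.
p(1/2) = −17/8, p'(1/2) = 45/4, so t(1) = (1/2) − (−17/8)/(45/4) = 31/45.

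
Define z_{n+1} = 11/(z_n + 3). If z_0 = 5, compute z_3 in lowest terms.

385/193

z_1 = 11/(5 + 3) = 11/8.
z_2 = 11/(11/8 + 3) = 88/35.
z_3 = 11/(88/35 + 3) = 385/193.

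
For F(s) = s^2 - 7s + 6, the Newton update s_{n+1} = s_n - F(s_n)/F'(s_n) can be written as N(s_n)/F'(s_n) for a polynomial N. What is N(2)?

-2

F'(s) = 2s - 7.
N(s) = s·F'(s) - F(s) = s·(2s - 7) - (s^2 - 7s + 6) = s^2 - 6.
N(2) = -2.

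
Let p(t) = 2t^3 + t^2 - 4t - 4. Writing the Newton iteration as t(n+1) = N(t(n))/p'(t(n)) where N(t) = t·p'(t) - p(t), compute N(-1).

p'(t) = 6t^2 + 2t - 4.
N(t) = t·p'(t) - p(t) = t·(6t^2 + 2t - 4) - (2t^3 + t^2 - 4t - 4) = 4t^3 + t^2 + 4.
N(-1) = 1.

1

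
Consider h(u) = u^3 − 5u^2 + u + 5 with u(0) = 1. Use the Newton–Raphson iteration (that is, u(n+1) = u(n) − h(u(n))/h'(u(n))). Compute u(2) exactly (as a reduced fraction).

247/189

h'(u) = 3u^2 − 10u + 1.
h(1) = 2, h'(1) = −6, so u(1) = 1 − 2/(−6) = 4/3.
h(4/3) = −5/27, h'(4/3) = −7, so u(2) = (4/3) − (−5/27)/(−7) = 247/189.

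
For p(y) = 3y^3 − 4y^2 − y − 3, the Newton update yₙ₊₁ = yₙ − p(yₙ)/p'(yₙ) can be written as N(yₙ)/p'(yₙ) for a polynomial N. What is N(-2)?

−61

p'(y) = 9y^2 − 8y − 1.
N(y) = y·p'(y) − p(y) = y·(9y^2 − 8y − 1) − (3y^3 − 4y^2 − y − 3) = 6y^3 − 4y^2 + 3.
N(-2) = −61.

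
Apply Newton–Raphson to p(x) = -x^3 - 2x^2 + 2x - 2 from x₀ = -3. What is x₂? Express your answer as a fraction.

-38297/13117

p'(x) = -3x^2 - 4x + 2.
p(-3) = 1, p'(-3) = -13, so x₁ = (-3) - 1/(-13) = -38/13.
p(-38/13) = 90/2197, p'(-38/13) = -2018/169, so x₂ = (-38/13) - (90/2197)/(-2018/169) = -38297/13117.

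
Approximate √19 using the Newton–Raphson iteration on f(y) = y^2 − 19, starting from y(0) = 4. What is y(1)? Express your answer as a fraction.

35/8

f'(y) = 2y.
f(4) = −3, f'(4) = 8, so y(1) = 4 − (−3)/8 = 35/8.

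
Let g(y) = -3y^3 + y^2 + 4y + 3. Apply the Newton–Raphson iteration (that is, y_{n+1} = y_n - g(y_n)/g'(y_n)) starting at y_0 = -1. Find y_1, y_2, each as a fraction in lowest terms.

g'(y) = -9y^2 + 2y + 4.
g(-1) = 3, g'(-1) = -7, so y_1 = (-1) - 3/(-7) = -4/7.
g(-4/7) = 549/343, g'(-4/7) = -4/49, so y_2 = (-4/7) - (549/343)/(-4/49) = 533/28.

y_1 = -4/7, y_2 = 533/28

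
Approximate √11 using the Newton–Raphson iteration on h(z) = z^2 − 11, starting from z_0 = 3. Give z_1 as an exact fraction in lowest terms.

h'(z) = 2z.
h(3) = −2, h'(3) = 6, so z_1 = 3 − (−2)/6 = 10/3.

10/3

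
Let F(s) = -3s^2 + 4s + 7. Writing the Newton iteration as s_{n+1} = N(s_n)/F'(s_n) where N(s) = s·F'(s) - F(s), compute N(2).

-19

F'(s) = -6s + 4.
N(s) = s·F'(s) - F(s) = s·(-6s + 4) - (-3s^2 + 4s + 7) = -3s^2 - 7.
N(2) = -19.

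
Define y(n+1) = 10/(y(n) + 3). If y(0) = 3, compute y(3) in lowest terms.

35/18

y(1) = 10/(3 + 3) = 5/3.
y(2) = 10/(5/3 + 3) = 15/7.
y(3) = 10/(15/7 + 3) = 35/18.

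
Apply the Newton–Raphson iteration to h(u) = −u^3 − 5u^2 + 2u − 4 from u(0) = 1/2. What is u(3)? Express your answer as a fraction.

−330878/149985

h'(u) = −3u^2 − 10u + 2.
h(1/2) = −35/8, h'(1/2) = −15/4, so u(1) = (1/2) − (−35/8)/(−15/4) = −2/3.
h(−2/3) = −196/27, h'(−2/3) = 22/3, so u(2) = (−2/3) − (−196/27)/(22/3) = 32/99.
h(32/99) = −3793580/970299, h'(32/99) = −5050/3267, so u(3) = (32/99) − (−3793580/970299)/(−5050/3267) = −330878/149985.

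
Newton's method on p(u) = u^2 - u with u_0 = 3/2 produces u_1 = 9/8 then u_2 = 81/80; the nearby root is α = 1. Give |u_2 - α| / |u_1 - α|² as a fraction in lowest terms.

u_1 - α = 9/8 - 1 = 1/8, so |u_1 - α| = 1/8.
u_2 - α = 81/80 - 1 = 1/80, so |u_2 - α| = 1/80.
|u_1 - α|² = 1/64.
Ratio = (1/80) / (1/64) = 4/5.

4/5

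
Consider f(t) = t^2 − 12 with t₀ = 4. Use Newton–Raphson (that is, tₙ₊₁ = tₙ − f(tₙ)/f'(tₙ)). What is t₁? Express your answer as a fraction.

7/2

f'(t) = 2t.
f(4) = 4, f'(4) = 8, so t₁ = 4 − 4/8 = 7/2.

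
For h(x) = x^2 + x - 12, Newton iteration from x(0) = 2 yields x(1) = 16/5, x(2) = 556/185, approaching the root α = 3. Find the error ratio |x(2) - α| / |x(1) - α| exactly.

1/37

x(1) - α = 16/5 - 3 = 1/5, so |x(1) - α| = 1/5.
x(2) - α = 556/185 - 3 = 1/185, so |x(2) - α| = 1/185.
Ratio = (1/185) / (1/5) = 1/37.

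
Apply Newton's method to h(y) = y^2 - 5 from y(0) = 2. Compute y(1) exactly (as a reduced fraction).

h'(y) = 2y.
h(2) = -1, h'(2) = 4, so y(1) = 2 - (-1)/4 = 9/4.

9/4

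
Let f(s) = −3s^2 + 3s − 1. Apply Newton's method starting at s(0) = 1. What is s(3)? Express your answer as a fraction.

2/3

f'(s) = −6s + 3.
f(1) = −1, f'(1) = −3, so s(1) = 1 − (−1)/(−3) = 2/3.
f(2/3) = −1/3, f'(2/3) = −1, so s(2) = (2/3) − (−1/3)/(−1) = 1/3.
f(1/3) = −1/3, f'(1/3) = 1, so s(3) = (1/3) − (−1/3)/1 = 2/3.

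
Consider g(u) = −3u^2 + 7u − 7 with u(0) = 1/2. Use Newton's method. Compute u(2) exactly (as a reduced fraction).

g'(u) = −6u + 7.
g(1/2) = −17/4, g'(1/2) = 4, so u(1) = (1/2) − (−17/4)/4 = 25/16.
g(25/16) = −867/256, g'(25/16) = −19/8, so u(2) = (25/16) − (−867/256)/(−19/8) = 83/608.

83/608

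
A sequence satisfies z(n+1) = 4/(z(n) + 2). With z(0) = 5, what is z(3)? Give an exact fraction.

9/8

z(1) = 4/(5 + 2) = 4/7.
z(2) = 4/(4/7 + 2) = 14/9.
z(3) = 4/(14/9 + 2) = 9/8.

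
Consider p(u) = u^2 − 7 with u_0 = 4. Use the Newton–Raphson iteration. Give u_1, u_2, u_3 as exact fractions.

p'(u) = 2u.
p(4) = 9, p'(4) = 8, so u_1 = 4 − 9/8 = 23/8.
p(23/8) = 81/64, p'(23/8) = 23/4, so u_2 = (23/8) − (81/64)/(23/4) = 977/368.
p(977/368) = 6561/135424, p'(977/368) = 977/184, so u_3 = (977/368) − (6561/135424)/(977/184) = 1902497/719072.

u_1 = 23/8, u_2 = 977/368, u_3 = 1902497/719072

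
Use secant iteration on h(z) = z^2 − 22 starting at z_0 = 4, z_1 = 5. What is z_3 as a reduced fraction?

136/29

h(4) = −6, h(5) = 3. z_2 = 5 − 3·(5 − 4)/(3 − (−6)) = 14/3.
h(5) = 3, h(14/3) = −2/9. z_3 = (14/3) − (−2/9)·((14/3) − 5)/((−2/9) − 3) = 136/29.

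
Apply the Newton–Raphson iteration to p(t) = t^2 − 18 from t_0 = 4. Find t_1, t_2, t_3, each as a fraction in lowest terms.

t_1 = 17/4, t_2 = 577/136, t_3 = 665857/156944

p'(t) = 2t.
p(4) = −2, p'(4) = 8, so t_1 = 4 − (−2)/8 = 17/4.
p(17/4) = 1/16, p'(17/4) = 17/2, so t_2 = (17/4) − (1/16)/(17/2) = 577/136.
p(577/136) = 1/18496, p'(577/136) = 577/68, so t_3 = (577/136) − (1/18496)/(577/68) = 665857/156944.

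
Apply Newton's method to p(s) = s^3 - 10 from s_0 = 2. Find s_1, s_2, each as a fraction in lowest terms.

p'(s) = 3s^2.
p(2) = -2, p'(2) = 12, so s_1 = 2 - (-2)/12 = 13/6.
p(13/6) = 37/216, p'(13/6) = 169/12, so s_2 = (13/6) - (37/216)/(169/12) = 3277/1521.

s_1 = 13/6, s_2 = 3277/1521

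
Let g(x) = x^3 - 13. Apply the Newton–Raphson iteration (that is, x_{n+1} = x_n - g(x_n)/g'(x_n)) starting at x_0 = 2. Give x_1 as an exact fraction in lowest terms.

g'(x) = 3x^2.
g(2) = -5, g'(2) = 12, so x_1 = 2 - (-5)/12 = 29/12.

29/12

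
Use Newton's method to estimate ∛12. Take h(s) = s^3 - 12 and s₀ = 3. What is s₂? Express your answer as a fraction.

h'(s) = 3s^2.
h(3) = 15, h'(3) = 27, so s₁ = 3 - 15/27 = 22/9.
h(22/9) = 1900/729, h'(22/9) = 484/27, so s₂ = (22/9) - (1900/729)/(484/27) = 7511/3267.

7511/3267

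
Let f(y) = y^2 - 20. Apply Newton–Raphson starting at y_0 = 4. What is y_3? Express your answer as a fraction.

f'(y) = 2y.
f(4) = -4, f'(4) = 8, so y_1 = 4 - (-4)/8 = 9/2.
f(9/2) = 1/4, f'(9/2) = 9, so y_2 = (9/2) - (1/4)/9 = 161/36.
f(161/36) = 1/1296, f'(161/36) = 161/18, so y_3 = (161/36) - (1/1296)/(161/18) = 51841/11592.

51841/11592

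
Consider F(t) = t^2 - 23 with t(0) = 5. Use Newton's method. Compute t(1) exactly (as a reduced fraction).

24/5

F'(t) = 2t.
F(5) = 2, F'(5) = 10, so t(1) = 5 - 2/10 = 24/5.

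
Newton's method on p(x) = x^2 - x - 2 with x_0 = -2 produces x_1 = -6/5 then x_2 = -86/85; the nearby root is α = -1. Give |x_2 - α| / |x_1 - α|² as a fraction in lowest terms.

5/17

x_1 - α = -6/5 - (-1) = -6/5 + 1 = -1/5, so |x_1 - α| = 1/5.
x_2 - α = -86/85 - (-1) = -86/85 + 1 = -1/85, so |x_2 - α| = 1/85.
|x_1 - α|² = 1/25.
Ratio = (1/85) / (1/25) = 5/17.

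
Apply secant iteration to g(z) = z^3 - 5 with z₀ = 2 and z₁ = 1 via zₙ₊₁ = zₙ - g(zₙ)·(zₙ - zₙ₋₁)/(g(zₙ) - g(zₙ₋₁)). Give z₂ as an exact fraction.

g(2) = 3, g(1) = -4. z₂ = 1 - (-4)·(1 - 2)/((-4) - 3) = 11/7.

11/7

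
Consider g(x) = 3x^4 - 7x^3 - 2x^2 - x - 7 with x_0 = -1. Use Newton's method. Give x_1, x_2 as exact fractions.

g'(x) = 12x^3 - 21x^2 - 4x - 1.
g(-1) = 2, g'(-1) = -30, so x_1 = (-1) - 2/(-30) = -14/15.
g(-14/15) = 2681/16875, g'(-14/15) = -28481/1125, so x_2 = (-14/15) - (2681/16875)/(-28481/1125) = -396053/427215.

x_1 = -14/15, x_2 = -396053/427215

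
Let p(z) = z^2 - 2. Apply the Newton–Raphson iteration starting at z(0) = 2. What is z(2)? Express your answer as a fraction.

p'(z) = 2z.
p(2) = 2, p'(2) = 4, so z(1) = 2 - 2/4 = 3/2.
p(3/2) = 1/4, p'(3/2) = 3, so z(2) = (3/2) - (1/4)/3 = 17/12.

17/12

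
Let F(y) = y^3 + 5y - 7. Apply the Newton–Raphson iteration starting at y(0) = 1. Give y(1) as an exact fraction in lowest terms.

F'(y) = 3y^2 + 5.
F(1) = -1, F'(1) = 8, so y(1) = 1 - (-1)/8 = 9/8.

9/8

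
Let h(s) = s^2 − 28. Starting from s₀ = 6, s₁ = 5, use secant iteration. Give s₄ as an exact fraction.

17372/3283

h(6) = 8, h(5) = −3. s₂ = 5 − (−3)·(5 − 6)/((−3) − 8) = 58/11.
h(5) = −3, h(58/11) = −24/121. s₃ = (58/11) − (−24/121)·((58/11) − 5)/((−24/121) − (−3)) = 598/113.
h(58/11) = −24/121, h(598/113) = 72/12769. s₄ = (598/113) − (72/12769)·((598/113) − (58/11))/((72/12769) − (−24/121)) = 17372/3283.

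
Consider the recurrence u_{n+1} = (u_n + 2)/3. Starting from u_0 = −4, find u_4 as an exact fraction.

76/81

u_1 = ((−4) + 2)/3 = −2/3.
u_2 = ((−2/3) + 2)/3 = 4/9.
u_3 = ((4/9) + 2)/3 = 22/27.
u_4 = ((22/27) + 2)/3 = 76/81.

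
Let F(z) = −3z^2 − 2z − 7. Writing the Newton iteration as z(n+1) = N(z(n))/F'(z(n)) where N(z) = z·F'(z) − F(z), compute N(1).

F'(z) = −6z − 2.
N(z) = z·F'(z) − F(z) = z·(−6z − 2) − (−3z^2 − 2z − 7) = −3z^2 + 7.
N(1) = 4.

4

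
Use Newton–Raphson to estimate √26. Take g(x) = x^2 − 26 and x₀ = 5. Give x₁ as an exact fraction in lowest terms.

g'(x) = 2x.
g(5) = −1, g'(5) = 10, so x₁ = 5 − (−1)/10 = 51/10.

51/10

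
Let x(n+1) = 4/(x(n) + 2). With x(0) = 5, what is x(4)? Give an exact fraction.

x(1) = 4/(5 + 2) = 4/7.
x(2) = 4/(4/7 + 2) = 14/9.
x(3) = 4/(14/9 + 2) = 9/8.
x(4) = 4/(9/8 + 2) = 32/25.

32/25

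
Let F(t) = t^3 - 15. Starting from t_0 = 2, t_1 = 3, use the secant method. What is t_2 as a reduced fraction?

F(2) = -7, F(3) = 12. t_2 = 3 - 12·(3 - 2)/(12 - (-7)) = 45/19.

45/19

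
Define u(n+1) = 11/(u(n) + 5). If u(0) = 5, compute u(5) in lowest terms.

u(1) = 11/(5 + 5) = 11/10.
u(2) = 11/(11/10 + 5) = 110/61.
u(3) = 11/(110/61 + 5) = 671/415.
u(4) = 11/(671/415 + 5) = 4565/2746.
u(5) = 11/(4565/2746 + 5) = 30206/18295.

30206/18295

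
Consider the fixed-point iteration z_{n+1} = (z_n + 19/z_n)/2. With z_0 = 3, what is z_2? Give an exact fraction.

z_1 = (3 + 19/3)/2 = 14/3.
z_2 = (14/3 + 19/(14/3))/2 = 367/84.

367/84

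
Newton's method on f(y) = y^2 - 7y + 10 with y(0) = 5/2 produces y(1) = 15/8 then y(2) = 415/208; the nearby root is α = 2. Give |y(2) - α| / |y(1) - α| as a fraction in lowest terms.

1/26

y(1) - α = 15/8 - 2 = -1/8, so |y(1) - α| = 1/8.
y(2) - α = 415/208 - 2 = -1/208, so |y(2) - α| = 1/208.
Ratio = (1/208) / (1/8) = 1/26.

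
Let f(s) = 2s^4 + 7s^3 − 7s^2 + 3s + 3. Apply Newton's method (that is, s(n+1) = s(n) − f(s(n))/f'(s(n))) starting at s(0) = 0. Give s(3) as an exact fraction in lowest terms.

f'(s) = 8s^3 + 21s^2 − 14s + 3.
f(0) = 3, f'(0) = 3, so s(1) = 0 − 3/3 = −1.
f(−1) = −12, f'(−1) = 30, so s(2) = (−1) − (−12)/30 = −3/5.
f(−3/5) = −1608/625, f'(−3/5) = 2154/125, so s(3) = (−3/5) − (−1608/625)/(2154/125) = −809/1795.

−809/1795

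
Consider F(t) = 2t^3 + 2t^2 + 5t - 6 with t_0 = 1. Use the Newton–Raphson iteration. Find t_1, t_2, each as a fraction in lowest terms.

t_1 = 4/5, t_2 = 1166/1505

F'(t) = 6t^2 + 4t + 5.
F(1) = 3, F'(1) = 15, so t_1 = 1 - 3/15 = 4/5.
F(4/5) = 38/125, F'(4/5) = 301/25, so t_2 = (4/5) - (38/125)/(301/25) = 1166/1505.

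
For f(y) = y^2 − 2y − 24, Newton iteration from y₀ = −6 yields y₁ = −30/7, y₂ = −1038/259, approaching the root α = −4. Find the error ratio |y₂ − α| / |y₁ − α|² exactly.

y₁ − α = −30/7 − (−4) = −30/7 + 4 = −2/7, so |y₁ − α| = 2/7.
y₂ − α = −1038/259 − (−4) = −1038/259 + 4 = −2/259, so |y₂ − α| = 2/259.
|y₁ − α|² = 4/49.
Ratio = (2/259) / (4/49) = 7/74.

7/74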